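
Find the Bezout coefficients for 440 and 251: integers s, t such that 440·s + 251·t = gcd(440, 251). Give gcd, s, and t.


Euclidean algorithm on (440, 251) — divide until remainder is 0:
  440 = 1 · 251 + 189
  251 = 1 · 189 + 62
  189 = 3 · 62 + 3
  62 = 20 · 3 + 2
  3 = 1 · 2 + 1
  2 = 2 · 1 + 0
gcd(440, 251) = 1.
Track Bezout coefficients alongside the remainders: start with r₀ = 440 = a·1 + b·0 (s = 1, t = 0) and r₁ = 251 = a·0 + b·1 (s = 0, t = 1); each new remainder r_{k+1} = r_{k-1} − q_k·r_k inherits s_{k+1} = s_{k-1} − q_k·s_k, t_{k+1} = t_{k-1} − q_k·t_k, so r_k = a·s_k + b·t_k at every step:
  q = 1: r = 189, s = 1 − 1·0 = 1, t = 0 − 1·1 = -1  (check: 440·1 + 251·(-1) = 189)
  q = 1: r = 62, s = 0 − 1·1 = -1, t = 1 − 1·(-1) = 2  (check: 440·(-1) + 251·2 = 62)
  q = 3: r = 3, s = 1 − 3·(-1) = 4, t = -1 − 3·2 = -7  (check: 440·4 + 251·(-7) = 3)
  q = 20: r = 2, s = -1 − 20·4 = -81, t = 2 − 20·(-7) = 142  (check: 440·(-81) + 251·142 = 2)
  q = 1: r = 1, s = 4 − 1·(-81) = 85, t = -7 − 1·142 = -149  (check: 440·85 + 251·(-149) = 1)
The row with r = 1 (the gcd) gives the Bezout coefficients s = 85, t = -149.
Result: 440 · (85) + 251 · (-149) = 1.

gcd(440, 251) = 1; s = 85, t = -149 (check: 440·85 + 251·(-149) = 1).


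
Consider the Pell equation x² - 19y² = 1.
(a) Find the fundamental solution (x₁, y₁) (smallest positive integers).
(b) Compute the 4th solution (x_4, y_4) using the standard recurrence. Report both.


Step 1: Find the fundamental solution (x₁, y₁) of x² - 19y² = 1.
  Expand √19 as a continued fraction. a₀ = ⌊√19⌋ = 4; iterate m_{k+1} = d_k·a_k − m_k, d_{k+1} = (19 − m_{k+1}²)/d_k, a_{k+1} = ⌊(a₀ + m_{k+1})/d_{k+1}⌋ (starting m₀ = 0, d₀ = 1), with convergents p_k = a_k·p_{k-1} + p_{k-2}, q_k = a_k·q_{k-1} + q_{k-2} (p₋₁ = 1, q₋₁ = 0):
  k = 0: a₀ = 4; p₀/q₀ = 4/1; p₀² − 19·q₀² = 16 − 19 = -3.
  k = 1: m = 4, d = 3, a = ⌊(4 + 4)/3⌋ = 2; p/q = (2·4 + 1)/(2·1 + 0) = 9/2; p² − 19·q² = 81 − 76 = 5.
  k = 2: m = 2, d = 5, a = ⌊(4 + 2)/5⌋ = 1; p/q = (1·9 + 4)/(1·2 + 1) = 13/3; p² − 19·q² = 169 − 171 = -2.
  k = 3: m = 3, d = 2, a = ⌊(4 + 3)/2⌋ = 3; p/q = (3·13 + 9)/(3·3 + 2) = 48/11; p² − 19·q² = 2304 − 2299 = 5.
  k = 4: m = 3, d = 5, a = ⌊(4 + 3)/5⌋ = 1; p/q = (1·48 + 13)/(1·11 + 3) = 61/14; p² − 19·q² = 3721 − 3724 = -3.
  k = 5: m = 2, d = 3, a = ⌊(4 + 2)/3⌋ = 2; p/q = (2·61 + 48)/(2·14 + 11) = 170/39; p² − 19·q² = 28900 − 28899 = 1.
  The first convergent with p² − 19·q² = 1 gives the fundamental solution (x₁, y₁) = (170, 39).
Step 2: Apply the recurrence (x_{n+1}, y_{n+1}) = (x₁x_n + 19y₁y_n, x₁y_n + y₁x_n) repeatedly.
  From (x_1, y_1) = (170, 39): x_2 = 170·170 + 19·39·39 = 57799; y_2 = 170·39 + 39·170 = 13260.
  From (x_2, y_2) = (57799, 13260): x_3 = 170·57799 + 19·39·13260 = 19651490; y_3 = 170·13260 + 39·57799 = 4508361.
  From (x_3, y_3) = (19651490, 4508361): x_4 = 170·19651490 + 19·39·4508361 = 6681448801; y_4 = 170·4508361 + 39·19651490 = 1532829480.
Step 3: Verify x_4² - 19·y_4² = 44641758080384337601 - 44641758080384337600 = 1 (should be 1). ✓

(x_1, y_1) = (170, 39); (x_4, y_4) = (6681448801, 1532829480).


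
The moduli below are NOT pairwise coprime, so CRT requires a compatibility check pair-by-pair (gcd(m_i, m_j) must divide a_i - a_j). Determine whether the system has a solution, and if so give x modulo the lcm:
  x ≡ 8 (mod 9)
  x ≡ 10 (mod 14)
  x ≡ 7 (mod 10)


Moduli 9, 14, 10 are not pairwise coprime, so CRT works modulo lcm(m_i) when all pairwise compatibility conditions hold.
Pairwise compatibility: gcd(m_i, m_j) must divide a_i - a_j for every pair.
Merge one congruence at a time:
  Start: x ≡ 8 (mod 9).
  Combine with x ≡ 10 (mod 14): gcd(9, 14) = 1; 10 - 8 = 2, which IS divisible by 1, so compatible.
    Write x = 8 + 9·t and substitute into x ≡ 10 (mod 14): 9·t ≡ 10 − 8 = 2 (mod 14).
    The inverse of 9 mod 14 is 11 (since 9·11 = 99 = 7·14 + 1), so t ≡ 11·2 = 22 ≡ 8 (mod 14).
    Then x = 8 + 9·8 = 80, valid modulo lcm(9, 14) = 126: x ≡ 80 (mod 126).
  Combine with x ≡ 7 (mod 10): gcd(126, 10) = 2, and 7 - 80 = -73 is NOT divisible by 2.
    ⇒ system is inconsistent (no integer solution).

No solution (the system is inconsistent).


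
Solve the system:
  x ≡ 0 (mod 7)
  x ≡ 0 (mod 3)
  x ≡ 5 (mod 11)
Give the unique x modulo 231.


Moduli 7, 3, 11 are pairwise coprime; by CRT there is a unique solution modulo M = 7 · 3 · 11 = 231.
Solve pairwise, accumulating the modulus:
  Start with x ≡ 0 (mod 7).
  Combine with x ≡ 0 (mod 3): since gcd(7, 3) = 1, we get a unique residue mod 21.
    Write x = 0 + 7·t and substitute into x ≡ 0 (mod 3): 7·t ≡ 0 − 0 = 0 (mod 3).
    Reduce coefficients mod 3: 1·t ≡ 0 (mod 3).
    So t ≡ 0 (mod 3).
    Then x = 0 + 7·0 = 0, valid modulo lcm(7, 3) = 21: x ≡ 0 (mod 21).
  Combine with x ≡ 5 (mod 11): since gcd(21, 11) = 1, we get a unique residue mod 231.
    Write x = 0 + 21·t and substitute into x ≡ 5 (mod 11): 21·t ≡ 5 − 0 = 5 (mod 11).
    Reduce coefficients mod 11: 10·t ≡ 5 (mod 11).
    The inverse of 10 mod 11 is 10 (since 10·10 = 100 = 9·11 + 1), so t ≡ 10·5 = 50 ≡ 6 (mod 11).
    Then x = 0 + 21·6 = 126, valid modulo lcm(21, 11) = 231: x ≡ 126 (mod 231).
Verify: 126 mod 7 = 0 ✓, 126 mod 3 = 0 ✓, 126 mod 11 = 5 ✓.

x ≡ 126 (mod 231).


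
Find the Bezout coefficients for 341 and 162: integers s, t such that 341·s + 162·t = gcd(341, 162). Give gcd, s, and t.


Euclidean algorithm on (341, 162) — divide until remainder is 0:
  341 = 2 · 162 + 17
  162 = 9 · 17 + 9
  17 = 1 · 9 + 8
  9 = 1 · 8 + 1
  8 = 8 · 1 + 0
gcd(341, 162) = 1.
Track Bezout coefficients alongside the remainders: start with r₀ = 341 = a·1 + b·0 (s = 1, t = 0) and r₁ = 162 = a·0 + b·1 (s = 0, t = 1); each new remainder r_{k+1} = r_{k-1} − q_k·r_k inherits s_{k+1} = s_{k-1} − q_k·s_k, t_{k+1} = t_{k-1} − q_k·t_k, so r_k = a·s_k + b·t_k at every step:
  q = 2: r = 17, s = 1 − 2·0 = 1, t = 0 − 2·1 = -2  (check: 341·1 + 162·(-2) = 17)
  q = 9: r = 9, s = 0 − 9·1 = -9, t = 1 − 9·(-2) = 19  (check: 341·(-9) + 162·19 = 9)
  q = 1: r = 8, s = 1 − 1·(-9) = 10, t = -2 − 1·19 = -21  (check: 341·10 + 162·(-21) = 8)
  q = 1: r = 1, s = -9 − 1·10 = -19, t = 19 − 1·(-21) = 40  (check: 341·(-19) + 162·40 = 1)
The row with r = 1 (the gcd) gives the Bezout coefficients s = -19, t = 40.
Result: 341 · (-19) + 162 · (40) = 1.

gcd(341, 162) = 1; s = -19, t = 40 (check: 341·(-19) + 162·40 = 1).


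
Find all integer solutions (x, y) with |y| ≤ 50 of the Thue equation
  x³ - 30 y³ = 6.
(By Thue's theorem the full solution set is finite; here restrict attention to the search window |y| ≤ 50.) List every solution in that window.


The equation is x³ - 30y³ = 6. For fixed y, x³ = 30·y³ + 6, so a solution requires the RHS to be a perfect cube.
Strategy: iterate y from -50 to 50, compute RHS = 30·y³ + 6, and check whether it is a (positive or negative) perfect cube.
Check small values of y:
  y = 0: RHS = 6 is not a perfect cube.
  y = 1: RHS = 36 is not a perfect cube.
  y = -1: RHS = -24 is not a perfect cube.
  y = 2: RHS = 246 is not a perfect cube.
  y = -2: RHS = -234 is not a perfect cube.
  y = 3: RHS = 816 is not a perfect cube.
  y = -3: RHS = -804 is not a perfect cube.
Continuing the search up to |y| = 50 finds no solutions either.
No (x, y) in the scanned range satisfies the equation.

No integer solutions with |y| ≤ 50.


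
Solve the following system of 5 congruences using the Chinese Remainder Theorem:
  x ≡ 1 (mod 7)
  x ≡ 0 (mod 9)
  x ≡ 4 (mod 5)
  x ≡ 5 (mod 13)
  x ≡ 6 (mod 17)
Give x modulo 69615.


Product of moduli M = 7 · 9 · 5 · 13 · 17 = 69615.
Merge one congruence at a time:
  Start: x ≡ 1 (mod 7).
  Combine with x ≡ 0 (mod 9); new modulus lcm = 63.
    Write x = 1 + 7·t and substitute into x ≡ 0 (mod 9): 7·t ≡ 0 − 1 = -1 (mod 9).
    Reduce coefficients mod 9: 7·t ≡ 8 (mod 9).
    The inverse of 7 mod 9 is 4 (since 7·4 = 28 = 3·9 + 1), so t ≡ 4·8 = 32 ≡ 5 (mod 9).
    Then x = 1 + 7·5 = 36, valid modulo lcm(7, 9) = 63: x ≡ 36 (mod 63).
  Combine with x ≡ 4 (mod 5); new modulus lcm = 315.
    Write x = 36 + 63·t and substitute into x ≡ 4 (mod 5): 63·t ≡ 4 − 36 = -32 (mod 5).
    Reduce coefficients mod 5: 3·t ≡ 3 (mod 5).
    The inverse of 3 mod 5 is 2 (since 3·2 = 6 = 1·5 + 1), so t ≡ 2·3 = 6 ≡ 1 (mod 5).
    Then x = 36 + 63·1 = 99, valid modulo lcm(63, 5) = 315: x ≡ 99 (mod 315).
  Combine with x ≡ 5 (mod 13); new modulus lcm = 4095.
    Write x = 99 + 315·t and substitute into x ≡ 5 (mod 13): 315·t ≡ 5 − 99 = -94 (mod 13).
    Reduce coefficients mod 13: 3·t ≡ 10 (mod 13).
    The inverse of 3 mod 13 is 9 (since 3·9 = 27 = 2·13 + 1), so t ≡ 9·10 = 90 ≡ 12 (mod 13).
    Then x = 99 + 315·12 = 3879, valid modulo lcm(315, 13) = 4095: x ≡ 3879 (mod 4095).
  Combine with x ≡ 6 (mod 17); new modulus lcm = 69615.
    Write x = 3879 + 4095·t and substitute into x ≡ 6 (mod 17): 4095·t ≡ 6 − 3879 = -3873 (mod 17).
    Reduce coefficients mod 17: 15·t ≡ 3 (mod 17).
    The inverse of 15 mod 17 is 8 (since 15·8 = 120 = 7·17 + 1), so t ≡ 8·3 = 24 ≡ 7 (mod 17).
    Then x = 3879 + 4095·7 = 32544, valid modulo lcm(4095, 17) = 69615: x ≡ 32544 (mod 69615).
Verify against each original: 32544 mod 7 = 1, 32544 mod 9 = 0, 32544 mod 5 = 4, 32544 mod 13 = 5, 32544 mod 17 = 6.

x ≡ 32544 (mod 69615).


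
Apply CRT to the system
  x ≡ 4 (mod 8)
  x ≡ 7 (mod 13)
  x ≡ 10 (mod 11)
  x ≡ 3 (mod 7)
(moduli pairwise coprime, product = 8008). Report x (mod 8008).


Product of moduli M = 8 · 13 · 11 · 7 = 8008.
Merge one congruence at a time:
  Start: x ≡ 4 (mod 8).
  Combine with x ≡ 7 (mod 13); new modulus lcm = 104.
    Write x = 4 + 8·t and substitute into x ≡ 7 (mod 13): 8·t ≡ 7 − 4 = 3 (mod 13).
    The inverse of 8 mod 13 is 5 (since 8·5 = 40 = 3·13 + 1), so t ≡ 5·3 = 15 ≡ 2 (mod 13).
    Then x = 4 + 8·2 = 20, valid modulo lcm(8, 13) = 104: x ≡ 20 (mod 104).
  Combine with x ≡ 10 (mod 11); new modulus lcm = 1144.
    Write x = 20 + 104·t and substitute into x ≡ 10 (mod 11): 104·t ≡ 10 − 20 = -10 (mod 11).
    Reduce coefficients mod 11: 5·t ≡ 1 (mod 11).
    The inverse of 5 mod 11 is 9 (since 5·9 = 45 = 4·11 + 1), so t ≡ 9·1 = 9 ≡ 9 (mod 11).
    Then x = 20 + 104·9 = 956, valid modulo lcm(104, 11) = 1144: x ≡ 956 (mod 1144).
  Combine with x ≡ 3 (mod 7); new modulus lcm = 8008.
    Write x = 956 + 1144·t and substitute into x ≡ 3 (mod 7): 1144·t ≡ 3 − 956 = -953 (mod 7).
    Reduce coefficients mod 7: 3·t ≡ 6 (mod 7).
    The inverse of 3 mod 7 is 5 (since 3·5 = 15 = 2·7 + 1), so t ≡ 5·6 = 30 ≡ 2 (mod 7).
    Then x = 956 + 1144·2 = 3244, valid modulo lcm(1144, 7) = 8008: x ≡ 3244 (mod 8008).
Verify against each original: 3244 mod 8 = 4, 3244 mod 13 = 7, 3244 mod 11 = 10, 3244 mod 7 = 3.

x ≡ 3244 (mod 8008).


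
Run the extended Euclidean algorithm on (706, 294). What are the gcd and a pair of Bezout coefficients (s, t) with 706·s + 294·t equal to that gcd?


Euclidean algorithm on (706, 294) — divide until remainder is 0:
  706 = 2 · 294 + 118
  294 = 2 · 118 + 58
  118 = 2 · 58 + 2
  58 = 29 · 2 + 0
gcd(706, 294) = 2.
Track Bezout coefficients alongside the remainders: start with r₀ = 706 = a·1 + b·0 (s = 1, t = 0) and r₁ = 294 = a·0 + b·1 (s = 0, t = 1); each new remainder r_{k+1} = r_{k-1} − q_k·r_k inherits s_{k+1} = s_{k-1} − q_k·s_k, t_{k+1} = t_{k-1} − q_k·t_k, so r_k = a·s_k + b·t_k at every step:
  q = 2: r = 118, s = 1 − 2·0 = 1, t = 0 − 2·1 = -2  (check: 706·1 + 294·(-2) = 118)
  q = 2: r = 58, s = 0 − 2·1 = -2, t = 1 − 2·(-2) = 5  (check: 706·(-2) + 294·5 = 58)
  q = 2: r = 2, s = 1 − 2·(-2) = 5, t = -2 − 2·5 = -12  (check: 706·5 + 294·(-12) = 2)
The row with r = 2 (the gcd) gives the Bezout coefficients s = 5, t = -12.
Result: 706 · (5) + 294 · (-12) = 2.

gcd(706, 294) = 2; s = 5, t = -12 (check: 706·5 + 294·(-12) = 2).


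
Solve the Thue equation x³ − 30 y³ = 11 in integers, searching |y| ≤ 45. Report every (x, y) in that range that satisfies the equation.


The equation is x³ - 30y³ = 11. For fixed y, x³ = 30·y³ + 11, so a solution requires the RHS to be a perfect cube.
Strategy: iterate y from -45 to 45, compute RHS = 30·y³ + 11, and check whether it is a (positive or negative) perfect cube.
Check small values of y:
  y = 0: RHS = 11 is not a perfect cube.
  y = 1: RHS = 41 is not a perfect cube.
  y = -1: RHS = -19 is not a perfect cube.
  y = 2: RHS = 251 is not a perfect cube.
  y = -2: RHS = -229 is not a perfect cube.
  y = 3: RHS = 821 is not a perfect cube.
  y = -3: RHS = -799 is not a perfect cube.
Continuing the search up to |y| = 45 finds no solutions either.
No (x, y) in the scanned range satisfies the equation.

No integer solutions with |y| ≤ 45.


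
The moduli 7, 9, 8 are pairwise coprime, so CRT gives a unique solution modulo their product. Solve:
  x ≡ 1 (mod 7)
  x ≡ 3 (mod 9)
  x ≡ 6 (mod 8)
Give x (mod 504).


Moduli 7, 9, 8 are pairwise coprime; by CRT there is a unique solution modulo M = 7 · 9 · 8 = 504.
Solve pairwise, accumulating the modulus:
  Start with x ≡ 1 (mod 7).
  Combine with x ≡ 3 (mod 9): since gcd(7, 9) = 1, we get a unique residue mod 63.
    Write x = 1 + 7·t and substitute into x ≡ 3 (mod 9): 7·t ≡ 3 − 1 = 2 (mod 9).
    The inverse of 7 mod 9 is 4 (since 7·4 = 28 = 3·9 + 1), so t ≡ 4·2 = 8 ≡ 8 (mod 9).
    Then x = 1 + 7·8 = 57, valid modulo lcm(7, 9) = 63: x ≡ 57 (mod 63).
  Combine with x ≡ 6 (mod 8): since gcd(63, 8) = 1, we get a unique residue mod 504.
    Write x = 57 + 63·t and substitute into x ≡ 6 (mod 8): 63·t ≡ 6 − 57 = -51 (mod 8).
    Reduce coefficients mod 8: 7·t ≡ 5 (mod 8).
    The inverse of 7 mod 8 is 7 (since 7·7 = 49 = 6·8 + 1), so t ≡ 7·5 = 35 ≡ 3 (mod 8).
    Then x = 57 + 63·3 = 246, valid modulo lcm(63, 8) = 504: x ≡ 246 (mod 504).
Verify: 246 mod 7 = 1 ✓, 246 mod 9 = 3 ✓, 246 mod 8 = 6 ✓.

x ≡ 246 (mod 504).


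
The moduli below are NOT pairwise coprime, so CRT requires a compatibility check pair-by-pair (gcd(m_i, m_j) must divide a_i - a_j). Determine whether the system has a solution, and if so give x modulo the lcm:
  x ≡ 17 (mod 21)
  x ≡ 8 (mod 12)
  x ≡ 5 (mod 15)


Moduli 21, 12, 15 are not pairwise coprime, so CRT works modulo lcm(m_i) when all pairwise compatibility conditions hold.
Pairwise compatibility: gcd(m_i, m_j) must divide a_i - a_j for every pair.
Merge one congruence at a time:
  Start: x ≡ 17 (mod 21).
  Combine with x ≡ 8 (mod 12): gcd(21, 12) = 3; 8 - 17 = -9, which IS divisible by 3, so compatible.
    Write x = 17 + 21·t and substitute into x ≡ 8 (mod 12): 21·t ≡ 8 − 17 = -9 (mod 12).
    Divide the congruence (and modulus) by g = 3: 7·t ≡ -3 (mod 4).
    Reduce coefficients mod 4: 3·t ≡ 1 (mod 4).
    The inverse of 3 mod 4 is 3 (since 3·3 = 9 = 2·4 + 1), so t ≡ 3·1 = 3 ≡ 3 (mod 4).
    Then x = 17 + 21·3 = 80, valid modulo lcm(21, 12) = 84: x ≡ 80 (mod 84).
  Combine with x ≡ 5 (mod 15): gcd(84, 15) = 3; 5 - 80 = -75, which IS divisible by 3, so compatible.
    Write x = 80 + 84·t and substitute into x ≡ 5 (mod 15): 84·t ≡ 5 − 80 = -75 (mod 15).
    Divide the congruence (and modulus) by g = 3: 28·t ≡ -25 (mod 5).
    Reduce coefficients mod 5: 3·t ≡ 0 (mod 5).
    The inverse of 3 mod 5 is 2 (since 3·2 = 6 = 1·5 + 1), so t ≡ 2·0 = 0 ≡ 0 (mod 5).
    Then x = 80 + 84·0 = 80, valid modulo lcm(84, 15) = 420: x ≡ 80 (mod 420).
Verify: 80 mod 21 = 17, 80 mod 12 = 8, 80 mod 15 = 5.

x ≡ 80 (mod 420).


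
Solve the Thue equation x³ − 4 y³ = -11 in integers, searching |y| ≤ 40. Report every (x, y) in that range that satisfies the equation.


The equation is x³ - 4y³ = -11. For fixed y, x³ = 4·y³ − 11, so a solution requires the RHS to be a perfect cube.
Strategy: iterate y from -40 to 40, compute RHS = 4·y³ − 11, and check whether it is a (positive or negative) perfect cube.
Check small values of y:
  y = 0: RHS = -11 is not a perfect cube.
  y = 1: RHS = -7 is not a perfect cube.
  y = -1: RHS = -15 is not a perfect cube.
  y = 2: RHS = 21 is not a perfect cube.
  y = -2: RHS = -43 is not a perfect cube.
  y = 3: RHS = 97 is not a perfect cube.
  y = -3: RHS = -119 is not a perfect cube.
Continuing the search up to |y| = 40 finds no solutions either.
No (x, y) in the scanned range satisfies the equation.

No integer solutions with |y| ≤ 40.


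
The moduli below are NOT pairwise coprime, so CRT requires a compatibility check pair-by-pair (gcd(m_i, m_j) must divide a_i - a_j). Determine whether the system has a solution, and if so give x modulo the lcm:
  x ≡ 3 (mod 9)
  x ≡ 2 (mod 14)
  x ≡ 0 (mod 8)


Moduli 9, 14, 8 are not pairwise coprime, so CRT works modulo lcm(m_i) when all pairwise compatibility conditions hold.
Pairwise compatibility: gcd(m_i, m_j) must divide a_i - a_j for every pair.
Merge one congruence at a time:
  Start: x ≡ 3 (mod 9).
  Combine with x ≡ 2 (mod 14): gcd(9, 14) = 1; 2 - 3 = -1, which IS divisible by 1, so compatible.
    Write x = 3 + 9·t and substitute into x ≡ 2 (mod 14): 9·t ≡ 2 − 3 = -1 (mod 14).
    Reduce coefficients mod 14: 9·t ≡ 13 (mod 14).
    The inverse of 9 mod 14 is 11 (since 9·11 = 99 = 7·14 + 1), so t ≡ 11·13 = 143 ≡ 3 (mod 14).
    Then x = 3 + 9·3 = 30, valid modulo lcm(9, 14) = 126: x ≡ 30 (mod 126).
  Combine with x ≡ 0 (mod 8): gcd(126, 8) = 2; 0 - 30 = -30, which IS divisible by 2, so compatible.
    Write x = 30 + 126·t and substitute into x ≡ 0 (mod 8): 126·t ≡ 0 − 30 = -30 (mod 8).
    Divide the congruence (and modulus) by g = 2: 63·t ≡ -15 (mod 4).
    Reduce coefficients mod 4: 3·t ≡ 1 (mod 4).
    The inverse of 3 mod 4 is 3 (since 3·3 = 9 = 2·4 + 1), so t ≡ 3·1 = 3 ≡ 3 (mod 4).
    Then x = 30 + 126·3 = 408, valid modulo lcm(126, 8) = 504: x ≡ 408 (mod 504).
Verify: 408 mod 9 = 3, 408 mod 14 = 2, 408 mod 8 = 0.

x ≡ 408 (mod 504).


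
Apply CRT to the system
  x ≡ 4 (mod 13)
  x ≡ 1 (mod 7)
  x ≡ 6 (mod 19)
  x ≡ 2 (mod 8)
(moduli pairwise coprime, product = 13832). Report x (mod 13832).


Product of moduli M = 13 · 7 · 19 · 8 = 13832.
Merge one congruence at a time:
  Start: x ≡ 4 (mod 13).
  Combine with x ≡ 1 (mod 7); new modulus lcm = 91.
    Write x = 4 + 13·t and substitute into x ≡ 1 (mod 7): 13·t ≡ 1 − 4 = -3 (mod 7).
    Reduce coefficients mod 7: 6·t ≡ 4 (mod 7).
    The inverse of 6 mod 7 is 6 (since 6·6 = 36 = 5·7 + 1), so t ≡ 6·4 = 24 ≡ 3 (mod 7).
    Then x = 4 + 13·3 = 43, valid modulo lcm(13, 7) = 91: x ≡ 43 (mod 91).
  Combine with x ≡ 6 (mod 19); new modulus lcm = 1729.
    Write x = 43 + 91·t and substitute into x ≡ 6 (mod 19): 91·t ≡ 6 − 43 = -37 (mod 19).
    Reduce coefficients mod 19: 15·t ≡ 1 (mod 19).
    The inverse of 15 mod 19 is 14 (since 15·14 = 210 = 11·19 + 1), so t ≡ 14·1 = 14 ≡ 14 (mod 19).
    Then x = 43 + 91·14 = 1317, valid modulo lcm(91, 19) = 1729: x ≡ 1317 (mod 1729).
  Combine with x ≡ 2 (mod 8); new modulus lcm = 13832.
    Write x = 1317 + 1729·t and substitute into x ≡ 2 (mod 8): 1729·t ≡ 2 − 1317 = -1315 (mod 8).
    Reduce coefficients mod 8: 1·t ≡ 5 (mod 8).
    So t ≡ 5 (mod 8).
    Then x = 1317 + 1729·5 = 9962, valid modulo lcm(1729, 8) = 13832: x ≡ 9962 (mod 13832).
Verify against each original: 9962 mod 13 = 4, 9962 mod 7 = 1, 9962 mod 19 = 6, 9962 mod 8 = 2.

x ≡ 9962 (mod 13832).


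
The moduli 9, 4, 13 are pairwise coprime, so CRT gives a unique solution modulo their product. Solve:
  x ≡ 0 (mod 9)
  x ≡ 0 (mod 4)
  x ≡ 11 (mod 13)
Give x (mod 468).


Moduli 9, 4, 13 are pairwise coprime; by CRT there is a unique solution modulo M = 9 · 4 · 13 = 468.
Solve pairwise, accumulating the modulus:
  Start with x ≡ 0 (mod 9).
  Combine with x ≡ 0 (mod 4): since gcd(9, 4) = 1, we get a unique residue mod 36.
    Write x = 0 + 9·t and substitute into x ≡ 0 (mod 4): 9·t ≡ 0 − 0 = 0 (mod 4).
    Reduce coefficients mod 4: 1·t ≡ 0 (mod 4).
    So t ≡ 0 (mod 4).
    Then x = 0 + 9·0 = 0, valid modulo lcm(9, 4) = 36: x ≡ 0 (mod 36).
  Combine with x ≡ 11 (mod 13): since gcd(36, 13) = 1, we get a unique residue mod 468.
    Write x = 0 + 36·t and substitute into x ≡ 11 (mod 13): 36·t ≡ 11 − 0 = 11 (mod 13).
    Reduce coefficients mod 13: 10·t ≡ 11 (mod 13).
    The inverse of 10 mod 13 is 4 (since 10·4 = 40 = 3·13 + 1), so t ≡ 4·11 = 44 ≡ 5 (mod 13).
    Then x = 0 + 36·5 = 180, valid modulo lcm(36, 13) = 468: x ≡ 180 (mod 468).
Verify: 180 mod 9 = 0 ✓, 180 mod 4 = 0 ✓, 180 mod 13 = 11 ✓.

x ≡ 180 (mod 468).


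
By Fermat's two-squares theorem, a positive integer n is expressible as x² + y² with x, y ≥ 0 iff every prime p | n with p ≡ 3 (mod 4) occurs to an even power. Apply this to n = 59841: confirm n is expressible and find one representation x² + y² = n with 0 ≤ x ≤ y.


Step 1: Factor n = 59841 = 3^2 · 61 · 109.
Step 2: Check the mod-4 condition on each prime factor: 3 ≡ 3 (mod 4), exponent 2 (must be even); 61 ≡ 1 (mod 4), exponent 1; 109 ≡ 1 (mod 4), exponent 1.
All primes ≡ 3 (mod 4) appear to even exponent (or don't appear), so by the two-squares theorem n IS expressible as a sum of two squares.
Step 3: Build a representation. Group n = k² · m with k = 3 and m = 61 · 109 = 6649 (a product of primes ≡ 1 (mod 4)); a representation of m scales to one of n via (k·x)² + (k·y)² = k²(x² + y²). Each prime p ≡ 1 (mod 4) is itself a sum of two squares; find a² by testing p − a² for a perfect square:
  61: 61 − 1² = 60, 61 − 2² = 57, 61 − 3² = 52, 61 − 4² = 45, 61 − 5² = 36 = 6² ⇒ 61 = 5² + 6².
  109: 109 − 1² = 108, 109 − 2² = 105, 109 − 3² = 100 = 10² ⇒ 109 = 3² + 10².
  Combine using the Brahmagupta–Fibonacci identity (a² + b²)(c² + d²) = (ac − bd)² + (ad + bc)² = (ac + bd)² + (ad − bc)²:
  61 · 109 = 6649: from (5² + 6²)(3² + 10²), take (5·3 − 6·10, 5·10 + 6·3) = (15 − 60, 50 + 18) = (-45, 68); dropping signs (only squares matter) gives (45, 68); check 45² + 68² = 2025 + 4624 = 6649 ✓.
  Scale by k = 3: (3·45, 3·68) = (135, 204).
Step 4: Order so x ≤ y and verify: 135² + 204² = 18225 + 41616 = 59841 = n. ✓

n = 59841 = 135² + 204² (one valid representation with x ≤ y).


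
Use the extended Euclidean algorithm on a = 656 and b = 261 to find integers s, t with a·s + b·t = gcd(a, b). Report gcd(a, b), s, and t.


Euclidean algorithm on (656, 261) — divide until remainder is 0:
  656 = 2 · 261 + 134
  261 = 1 · 134 + 127
  134 = 1 · 127 + 7
  127 = 18 · 7 + 1
  7 = 7 · 1 + 0
gcd(656, 261) = 1.
Track Bezout coefficients alongside the remainders: start with r₀ = 656 = a·1 + b·0 (s = 1, t = 0) and r₁ = 261 = a·0 + b·1 (s = 0, t = 1); each new remainder r_{k+1} = r_{k-1} − q_k·r_k inherits s_{k+1} = s_{k-1} − q_k·s_k, t_{k+1} = t_{k-1} − q_k·t_k, so r_k = a·s_k + b·t_k at every step:
  q = 2: r = 134, s = 1 − 2·0 = 1, t = 0 − 2·1 = -2  (check: 656·1 + 261·(-2) = 134)
  q = 1: r = 127, s = 0 − 1·1 = -1, t = 1 − 1·(-2) = 3  (check: 656·(-1) + 261·3 = 127)
  q = 1: r = 7, s = 1 − 1·(-1) = 2, t = -2 − 1·3 = -5  (check: 656·2 + 261·(-5) = 7)
  q = 18: r = 1, s = -1 − 18·2 = -37, t = 3 − 18·(-5) = 93  (check: 656·(-37) + 261·93 = 1)
The row with r = 1 (the gcd) gives the Bezout coefficients s = -37, t = 93.
Result: 656 · (-37) + 261 · (93) = 1.

gcd(656, 261) = 1; s = -37, t = 93 (check: 656·(-37) + 261·93 = 1).


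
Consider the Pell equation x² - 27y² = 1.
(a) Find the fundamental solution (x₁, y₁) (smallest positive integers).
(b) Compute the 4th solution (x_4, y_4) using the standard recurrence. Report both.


Step 1: Find the fundamental solution (x₁, y₁) of x² - 27y² = 1.
  Expand √27 as a continued fraction. a₀ = ⌊√27⌋ = 5; iterate m_{k+1} = d_k·a_k − m_k, d_{k+1} = (27 − m_{k+1}²)/d_k, a_{k+1} = ⌊(a₀ + m_{k+1})/d_{k+1}⌋ (starting m₀ = 0, d₀ = 1), with convergents p_k = a_k·p_{k-1} + p_{k-2}, q_k = a_k·q_{k-1} + q_{k-2} (p₋₁ = 1, q₋₁ = 0):
  k = 0: a₀ = 5; p₀/q₀ = 5/1; p₀² − 27·q₀² = 25 − 27 = -2.
  k = 1: m = 5, d = 2, a = ⌊(5 + 5)/2⌋ = 5; p/q = (5·5 + 1)/(5·1 + 0) = 26/5; p² − 27·q² = 676 − 675 = 1.
  The first convergent with p² − 27·q² = 1 gives the fundamental solution (x₁, y₁) = (26, 5).
Step 2: Apply the recurrence (x_{n+1}, y_{n+1}) = (x₁x_n + 27y₁y_n, x₁y_n + y₁x_n) repeatedly.
  From (x_1, y_1) = (26, 5): x_2 = 26·26 + 27·5·5 = 1351; y_2 = 26·5 + 5·26 = 260.
  From (x_2, y_2) = (1351, 260): x_3 = 26·1351 + 27·5·260 = 70226; y_3 = 26·260 + 5·1351 = 13515.
  From (x_3, y_3) = (70226, 13515): x_4 = 26·70226 + 27·5·13515 = 3650401; y_4 = 26·13515 + 5·70226 = 702520.
Step 3: Verify x_4² - 27·y_4² = 13325427460801 - 13325427460800 = 1 (should be 1). ✓

(x_1, y_1) = (26, 5); (x_4, y_4) = (3650401, 702520).


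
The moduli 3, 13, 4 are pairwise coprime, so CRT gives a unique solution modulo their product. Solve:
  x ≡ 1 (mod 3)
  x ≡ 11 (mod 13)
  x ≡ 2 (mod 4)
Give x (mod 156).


Moduli 3, 13, 4 are pairwise coprime; by CRT there is a unique solution modulo M = 3 · 13 · 4 = 156.
Solve pairwise, accumulating the modulus:
  Start with x ≡ 1 (mod 3).
  Combine with x ≡ 11 (mod 13): since gcd(3, 13) = 1, we get a unique residue mod 39.
    Write x = 1 + 3·t and substitute into x ≡ 11 (mod 13): 3·t ≡ 11 − 1 = 10 (mod 13).
    The inverse of 3 mod 13 is 9 (since 3·9 = 27 = 2·13 + 1), so t ≡ 9·10 = 90 ≡ 12 (mod 13).
    Then x = 1 + 3·12 = 37, valid modulo lcm(3, 13) = 39: x ≡ 37 (mod 39).
  Combine with x ≡ 2 (mod 4): since gcd(39, 4) = 1, we get a unique residue mod 156.
    Write x = 37 + 39·t and substitute into x ≡ 2 (mod 4): 39·t ≡ 2 − 37 = -35 (mod 4).
    Reduce coefficients mod 4: 3·t ≡ 1 (mod 4).
    The inverse of 3 mod 4 is 3 (since 3·3 = 9 = 2·4 + 1), so t ≡ 3·1 = 3 ≡ 3 (mod 4).
    Then x = 37 + 39·3 = 154, valid modulo lcm(39, 4) = 156: x ≡ 154 (mod 156).
Verify: 154 mod 3 = 1 ✓, 154 mod 13 = 11 ✓, 154 mod 4 = 2 ✓.

x ≡ 154 (mod 156).


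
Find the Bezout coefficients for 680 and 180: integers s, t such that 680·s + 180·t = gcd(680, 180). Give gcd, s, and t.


Euclidean algorithm on (680, 180) — divide until remainder is 0:
  680 = 3 · 180 + 140
  180 = 1 · 140 + 40
  140 = 3 · 40 + 20
  40 = 2 · 20 + 0
gcd(680, 180) = 20.
Track Bezout coefficients alongside the remainders: start with r₀ = 680 = a·1 + b·0 (s = 1, t = 0) and r₁ = 180 = a·0 + b·1 (s = 0, t = 1); each new remainder r_{k+1} = r_{k-1} − q_k·r_k inherits s_{k+1} = s_{k-1} − q_k·s_k, t_{k+1} = t_{k-1} − q_k·t_k, so r_k = a·s_k + b·t_k at every step:
  q = 3: r = 140, s = 1 − 3·0 = 1, t = 0 − 3·1 = -3  (check: 680·1 + 180·(-3) = 140)
  q = 1: r = 40, s = 0 − 1·1 = -1, t = 1 − 1·(-3) = 4  (check: 680·(-1) + 180·4 = 40)
  q = 3: r = 20, s = 1 − 3·(-1) = 4, t = -3 − 3·4 = -15  (check: 680·4 + 180·(-15) = 20)
The row with r = 20 (the gcd) gives the Bezout coefficients s = 4, t = -15.
Result: 680 · (4) + 180 · (-15) = 20.

gcd(680, 180) = 20; s = 4, t = -15 (check: 680·4 + 180·(-15) = 20).


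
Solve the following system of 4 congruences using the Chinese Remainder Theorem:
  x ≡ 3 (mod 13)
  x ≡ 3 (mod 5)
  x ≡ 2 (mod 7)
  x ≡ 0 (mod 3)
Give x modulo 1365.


Product of moduli M = 13 · 5 · 7 · 3 = 1365.
Merge one congruence at a time:
  Start: x ≡ 3 (mod 13).
  Combine with x ≡ 3 (mod 5); new modulus lcm = 65.
    Write x = 3 + 13·t and substitute into x ≡ 3 (mod 5): 13·t ≡ 3 − 3 = 0 (mod 5).
    Reduce coefficients mod 5: 3·t ≡ 0 (mod 5).
    The inverse of 3 mod 5 is 2 (since 3·2 = 6 = 1·5 + 1), so t ≡ 2·0 = 0 ≡ 0 (mod 5).
    Then x = 3 + 13·0 = 3, valid modulo lcm(13, 5) = 65: x ≡ 3 (mod 65).
  Combine with x ≡ 2 (mod 7); new modulus lcm = 455.
    Write x = 3 + 65·t and substitute into x ≡ 2 (mod 7): 65·t ≡ 2 − 3 = -1 (mod 7).
    Reduce coefficients mod 7: 2·t ≡ 6 (mod 7).
    The inverse of 2 mod 7 is 4 (since 2·4 = 8 = 1·7 + 1), so t ≡ 4·6 = 24 ≡ 3 (mod 7).
    Then x = 3 + 65·3 = 198, valid modulo lcm(65, 7) = 455: x ≡ 198 (mod 455).
  Combine with x ≡ 0 (mod 3); new modulus lcm = 1365.
    Write x = 198 + 455·t and substitute into x ≡ 0 (mod 3): 455·t ≡ 0 − 198 = -198 (mod 3).
    Reduce coefficients mod 3: 2·t ≡ 0 (mod 3).
    The inverse of 2 mod 3 is 2 (since 2·2 = 4 = 1·3 + 1), so t ≡ 2·0 = 0 ≡ 0 (mod 3).
    Then x = 198 + 455·0 = 198, valid modulo lcm(455, 3) = 1365: x ≡ 198 (mod 1365).
Verify against each original: 198 mod 13 = 3, 198 mod 5 = 3, 198 mod 7 = 2, 198 mod 3 = 0.

x ≡ 198 (mod 1365).


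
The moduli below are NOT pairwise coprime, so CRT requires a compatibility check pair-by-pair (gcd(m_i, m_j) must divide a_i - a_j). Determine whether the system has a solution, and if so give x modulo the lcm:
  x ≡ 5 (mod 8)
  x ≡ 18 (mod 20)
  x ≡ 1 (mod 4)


Moduli 8, 20, 4 are not pairwise coprime, so CRT works modulo lcm(m_i) when all pairwise compatibility conditions hold.
Pairwise compatibility: gcd(m_i, m_j) must divide a_i - a_j for every pair.
Merge one congruence at a time:
  Start: x ≡ 5 (mod 8).
  Combine with x ≡ 18 (mod 20): gcd(8, 20) = 4, and 18 - 5 = 13 is NOT divisible by 4.
    ⇒ system is inconsistent (no integer solution).

No solution (the system is inconsistent).


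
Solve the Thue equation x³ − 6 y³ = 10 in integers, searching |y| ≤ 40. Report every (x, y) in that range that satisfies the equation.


The equation is x³ - 6y³ = 10. For fixed y, x³ = 6·y³ + 10, so a solution requires the RHS to be a perfect cube.
Strategy: iterate y from -40 to 40, compute RHS = 6·y³ + 10, and check whether it is a (positive or negative) perfect cube.
Check small values of y:
  y = 0: RHS = 10 is not a perfect cube.
  y = 1: RHS = 16 is not a perfect cube.
  y = -1: RHS = 4 is not a perfect cube.
  y = 2: RHS = 58 is not a perfect cube.
  y = -2: RHS = -38 is not a perfect cube.
  y = 3: RHS = 172 is not a perfect cube.
  y = -3: RHS = -152 is not a perfect cube.
Continuing the search up to |y| = 40 finds no solutions either.
No (x, y) in the scanned range satisfies the equation.

No integer solutions with |y| ≤ 40.


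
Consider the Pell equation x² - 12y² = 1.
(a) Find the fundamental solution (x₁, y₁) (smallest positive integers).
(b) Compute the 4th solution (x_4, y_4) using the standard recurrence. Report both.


Step 1: Find the fundamental solution (x₁, y₁) of x² - 12y² = 1.
  Expand √12 as a continued fraction. a₀ = ⌊√12⌋ = 3; iterate m_{k+1} = d_k·a_k − m_k, d_{k+1} = (12 − m_{k+1}²)/d_k, a_{k+1} = ⌊(a₀ + m_{k+1})/d_{k+1}⌋ (starting m₀ = 0, d₀ = 1), with convergents p_k = a_k·p_{k-1} + p_{k-2}, q_k = a_k·q_{k-1} + q_{k-2} (p₋₁ = 1, q₋₁ = 0):
  k = 0: a₀ = 3; p₀/q₀ = 3/1; p₀² − 12·q₀² = 9 − 12 = -3.
  k = 1: m = 3, d = 3, a = ⌊(3 + 3)/3⌋ = 2; p/q = (2·3 + 1)/(2·1 + 0) = 7/2; p² − 12·q² = 49 − 48 = 1.
  The first convergent with p² − 12·q² = 1 gives the fundamental solution (x₁, y₁) = (7, 2).
Step 2: Apply the recurrence (x_{n+1}, y_{n+1}) = (x₁x_n + 12y₁y_n, x₁y_n + y₁x_n) repeatedly.
  From (x_1, y_1) = (7, 2): x_2 = 7·7 + 12·2·2 = 97; y_2 = 7·2 + 2·7 = 28.
  From (x_2, y_2) = (97, 28): x_3 = 7·97 + 12·2·28 = 1351; y_3 = 7·28 + 2·97 = 390.
  From (x_3, y_3) = (1351, 390): x_4 = 7·1351 + 12·2·390 = 18817; y_4 = 7·390 + 2·1351 = 5432.
Step 3: Verify x_4² - 12·y_4² = 354079489 - 354079488 = 1 (should be 1). ✓

(x_1, y_1) = (7, 2); (x_4, y_4) = (18817, 5432).


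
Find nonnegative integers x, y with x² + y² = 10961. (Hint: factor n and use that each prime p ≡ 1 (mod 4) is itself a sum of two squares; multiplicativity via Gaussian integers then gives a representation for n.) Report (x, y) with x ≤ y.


Step 1: Factor n = 10961 = 97 · 113.
Step 2: Check the mod-4 condition on each prime factor: 97 ≡ 1 (mod 4), exponent 1; 113 ≡ 1 (mod 4), exponent 1.
All primes ≡ 3 (mod 4) appear to even exponent (or don't appear), so by the two-squares theorem n IS expressible as a sum of two squares.
Step 3: Build a representation. Here n = 97 · 113 is a product of primes ≡ 1 (mod 4). Each prime p ≡ 1 (mod 4) is itself a sum of two squares; find a² by testing p − a² for a perfect square:
  97: 97 − 1² = 96, 97 − 2² = 93, 97 − 3² = 88, 97 − 4² = 81 = 9² ⇒ 97 = 4² + 9².
  113: 113 − 1² = 112, 113 − 2² = 109, 113 − 3² = 104, 113 − 4² = 97, 113 − 5² = 88, 113 − 6² = 77, 113 − 7² = 64 = 8² ⇒ 113 = 7² + 8².
  Combine using the Brahmagupta–Fibonacci identity (a² + b²)(c² + d²) = (ac − bd)² + (ad + bc)² = (ac + bd)² + (ad − bc)²:
  97 · 113 = 10961: from (4² + 9²)(7² + 8²), take (4·7 − 9·8, 4·8 + 9·7) = (28 − 72, 32 + 63) = (-44, 95); dropping signs (only squares matter) gives (44, 95); check 44² + 95² = 1936 + 9025 = 10961 ✓.
Step 4: Order so x ≤ y and verify: 44² + 95² = 1936 + 9025 = 10961 = n. ✓

n = 10961 = 44² + 95² (one valid representation with x ≤ y).


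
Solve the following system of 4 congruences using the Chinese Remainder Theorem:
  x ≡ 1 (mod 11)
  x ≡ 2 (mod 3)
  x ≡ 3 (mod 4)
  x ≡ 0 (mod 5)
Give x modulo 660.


Product of moduli M = 11 · 3 · 4 · 5 = 660.
Merge one congruence at a time:
  Start: x ≡ 1 (mod 11).
  Combine with x ≡ 2 (mod 3); new modulus lcm = 33.
    Write x = 1 + 11·t and substitute into x ≡ 2 (mod 3): 11·t ≡ 2 − 1 = 1 (mod 3).
    Reduce coefficients mod 3: 2·t ≡ 1 (mod 3).
    The inverse of 2 mod 3 is 2 (since 2·2 = 4 = 1·3 + 1), so t ≡ 2·1 = 2 ≡ 2 (mod 3).
    Then x = 1 + 11·2 = 23, valid modulo lcm(11, 3) = 33: x ≡ 23 (mod 33).
  Combine with x ≡ 3 (mod 4); new modulus lcm = 132.
    Write x = 23 + 33·t and substitute into x ≡ 3 (mod 4): 33·t ≡ 3 − 23 = -20 (mod 4).
    Reduce coefficients mod 4: 1·t ≡ 0 (mod 4).
    So t ≡ 0 (mod 4).
    Then x = 23 + 33·0 = 23, valid modulo lcm(33, 4) = 132: x ≡ 23 (mod 132).
  Combine with x ≡ 0 (mod 5); new modulus lcm = 660.
    Write x = 23 + 132·t and substitute into x ≡ 0 (mod 5): 132·t ≡ 0 − 23 = -23 (mod 5).
    Reduce coefficients mod 5: 2·t ≡ 2 (mod 5).
    The inverse of 2 mod 5 is 3 (since 2·3 = 6 = 1·5 + 1), so t ≡ 3·2 = 6 ≡ 1 (mod 5).
    Then x = 23 + 132·1 = 155, valid modulo lcm(132, 5) = 660: x ≡ 155 (mod 660).
Verify against each original: 155 mod 11 = 1, 155 mod 3 = 2, 155 mod 4 = 3, 155 mod 5 = 0.

x ≡ 155 (mod 660).


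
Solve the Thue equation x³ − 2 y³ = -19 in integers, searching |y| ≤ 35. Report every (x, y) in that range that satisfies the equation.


The equation is x³ - 2y³ = -19. For fixed y, x³ = 2·y³ − 19, so a solution requires the RHS to be a perfect cube.
Strategy: iterate y from -35 to 35, compute RHS = 2·y³ − 19, and check whether it is a (positive or negative) perfect cube.
Check small values of y:
  y = 0: RHS = -19 is not a perfect cube.
  y = 1: RHS = -17 is not a perfect cube.
  y = -1: RHS = -21 is not a perfect cube.
  y = 2: RHS = -3 is not a perfect cube.
  y = -2: RHS = -35 is not a perfect cube.
  y = 3: RHS = 35 is not a perfect cube.
  y = -3: RHS = -73 is not a perfect cube.
Continuing the search up to |y| = 35 finds no solutions either.
No (x, y) in the scanned range satisfies the equation.

No integer solutions with |y| ≤ 35.


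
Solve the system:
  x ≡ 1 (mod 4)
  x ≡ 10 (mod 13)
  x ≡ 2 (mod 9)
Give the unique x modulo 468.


Moduli 4, 13, 9 are pairwise coprime; by CRT there is a unique solution modulo M = 4 · 13 · 9 = 468.
Solve pairwise, accumulating the modulus:
  Start with x ≡ 1 (mod 4).
  Combine with x ≡ 10 (mod 13): since gcd(4, 13) = 1, we get a unique residue mod 52.
    Write x = 1 + 4·t and substitute into x ≡ 10 (mod 13): 4·t ≡ 10 − 1 = 9 (mod 13).
    The inverse of 4 mod 13 is 10 (since 4·10 = 40 = 3·13 + 1), so t ≡ 10·9 = 90 ≡ 12 (mod 13).
    Then x = 1 + 4·12 = 49, valid modulo lcm(4, 13) = 52: x ≡ 49 (mod 52).
  Combine with x ≡ 2 (mod 9): since gcd(52, 9) = 1, we get a unique residue mod 468.
    Write x = 49 + 52·t and substitute into x ≡ 2 (mod 9): 52·t ≡ 2 − 49 = -47 (mod 9).
    Reduce coefficients mod 9: 7·t ≡ 7 (mod 9).
    The inverse of 7 mod 9 is 4 (since 7·4 = 28 = 3·9 + 1), so t ≡ 4·7 = 28 ≡ 1 (mod 9).
    Then x = 49 + 52·1 = 101, valid modulo lcm(52, 9) = 468: x ≡ 101 (mod 468).
Verify: 101 mod 4 = 1 ✓, 101 mod 13 = 10 ✓, 101 mod 9 = 2 ✓.

x ≡ 101 (mod 468).


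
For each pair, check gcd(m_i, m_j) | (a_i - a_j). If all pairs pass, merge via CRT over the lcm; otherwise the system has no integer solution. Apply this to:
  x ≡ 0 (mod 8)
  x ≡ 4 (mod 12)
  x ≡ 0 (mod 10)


Moduli 8, 12, 10 are not pairwise coprime, so CRT works modulo lcm(m_i) when all pairwise compatibility conditions hold.
Pairwise compatibility: gcd(m_i, m_j) must divide a_i - a_j for every pair.
Merge one congruence at a time:
  Start: x ≡ 0 (mod 8).
  Combine with x ≡ 4 (mod 12): gcd(8, 12) = 4; 4 - 0 = 4, which IS divisible by 4, so compatible.
    Write x = 0 + 8·t and substitute into x ≡ 4 (mod 12): 8·t ≡ 4 − 0 = 4 (mod 12).
    Divide the congruence (and modulus) by g = 4: 2·t ≡ 1 (mod 3).
    The inverse of 2 mod 3 is 2 (since 2·2 = 4 = 1·3 + 1), so t ≡ 2·1 = 2 ≡ 2 (mod 3).
    Then x = 0 + 8·2 = 16, valid modulo lcm(8, 12) = 24: x ≡ 16 (mod 24).
  Combine with x ≡ 0 (mod 10): gcd(24, 10) = 2; 0 - 16 = -16, which IS divisible by 2, so compatible.
    Write x = 16 + 24·t and substitute into x ≡ 0 (mod 10): 24·t ≡ 0 − 16 = -16 (mod 10).
    Divide the congruence (and modulus) by g = 2: 12·t ≡ -8 (mod 5).
    Reduce coefficients mod 5: 2·t ≡ 2 (mod 5).
    The inverse of 2 mod 5 is 3 (since 2·3 = 6 = 1·5 + 1), so t ≡ 3·2 = 6 ≡ 1 (mod 5).
    Then x = 16 + 24·1 = 40, valid modulo lcm(24, 10) = 120: x ≡ 40 (mod 120).
Verify: 40 mod 8 = 0, 40 mod 12 = 4, 40 mod 10 = 0.

x ≡ 40 (mod 120).


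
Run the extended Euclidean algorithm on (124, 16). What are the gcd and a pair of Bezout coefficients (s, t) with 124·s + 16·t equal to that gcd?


Euclidean algorithm on (124, 16) — divide until remainder is 0:
  124 = 7 · 16 + 12
  16 = 1 · 12 + 4
  12 = 3 · 4 + 0
gcd(124, 16) = 4.
Track Bezout coefficients alongside the remainders: start with r₀ = 124 = a·1 + b·0 (s = 1, t = 0) and r₁ = 16 = a·0 + b·1 (s = 0, t = 1); each new remainder r_{k+1} = r_{k-1} − q_k·r_k inherits s_{k+1} = s_{k-1} − q_k·s_k, t_{k+1} = t_{k-1} − q_k·t_k, so r_k = a·s_k + b·t_k at every step:
  q = 7: r = 12, s = 1 − 7·0 = 1, t = 0 − 7·1 = -7  (check: 124·1 + 16·(-7) = 12)
  q = 1: r = 4, s = 0 − 1·1 = -1, t = 1 − 1·(-7) = 8  (check: 124·(-1) + 16·8 = 4)
The row with r = 4 (the gcd) gives the Bezout coefficients s = -1, t = 8.
Result: 124 · (-1) + 16 · (8) = 4.

gcd(124, 16) = 4; s = -1, t = 8 (check: 124·(-1) + 16·8 = 4).


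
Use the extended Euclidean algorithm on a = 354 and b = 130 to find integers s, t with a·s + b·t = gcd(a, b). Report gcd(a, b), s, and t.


Euclidean algorithm on (354, 130) — divide until remainder is 0:
  354 = 2 · 130 + 94
  130 = 1 · 94 + 36
  94 = 2 · 36 + 22
  36 = 1 · 22 + 14
  22 = 1 · 14 + 8
  14 = 1 · 8 + 6
  8 = 1 · 6 + 2
  6 = 3 · 2 + 0
gcd(354, 130) = 2.
Track Bezout coefficients alongside the remainders: start with r₀ = 354 = a·1 + b·0 (s = 1, t = 0) and r₁ = 130 = a·0 + b·1 (s = 0, t = 1); each new remainder r_{k+1} = r_{k-1} − q_k·r_k inherits s_{k+1} = s_{k-1} − q_k·s_k, t_{k+1} = t_{k-1} − q_k·t_k, so r_k = a·s_k + b·t_k at every step:
  q = 2: r = 94, s = 1 − 2·0 = 1, t = 0 − 2·1 = -2  (check: 354·1 + 130·(-2) = 94)
  q = 1: r = 36, s = 0 − 1·1 = -1, t = 1 − 1·(-2) = 3  (check: 354·(-1) + 130·3 = 36)
  q = 2: r = 22, s = 1 − 2·(-1) = 3, t = -2 − 2·3 = -8  (check: 354·3 + 130·(-8) = 22)
  q = 1: r = 14, s = -1 − 1·3 = -4, t = 3 − 1·(-8) = 11  (check: 354·(-4) + 130·11 = 14)
  q = 1: r = 8, s = 3 − 1·(-4) = 7, t = -8 − 1·11 = -19  (check: 354·7 + 130·(-19) = 8)
  q = 1: r = 6, s = -4 − 1·7 = -11, t = 11 − 1·(-19) = 30  (check: 354·(-11) + 130·30 = 6)
  q = 1: r = 2, s = 7 − 1·(-11) = 18, t = -19 − 1·30 = -49  (check: 354·18 + 130·(-49) = 2)
The row with r = 2 (the gcd) gives the Bezout coefficients s = 18, t = -49.
Result: 354 · (18) + 130 · (-49) = 2.

gcd(354, 130) = 2; s = 18, t = -49 (check: 354·18 + 130·(-49) = 2).
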